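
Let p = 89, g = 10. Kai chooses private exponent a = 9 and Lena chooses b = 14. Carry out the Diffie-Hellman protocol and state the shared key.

Lena sends B = g^b mod p = 10^14 mod 89.
10^1 ≡ 10 (mod 89)
10^2 = (10^1)^2 ≡ 10^2 = 100 ≡ 11 (mod 89)
10^4 = (10^2)^2 ≡ 11^2 = 121 ≡ 32 (mod 89)
10^8 = (10^4)^2 ≡ 32^2 = 1024 ≡ 45 (mod 89)
10^14 = 10^8 · 10^4 · 10^2 ≡ 45 · 32 · 11 ≡ 87 (mod 89).
So B = 87. Kai then computes K = B^a mod p = 87^9 mod 89.
87^1 ≡ 87 (mod 89)
87^2 = (87^1)^2 ≡ 87^2 = 7569 ≡ 4 (mod 89)
87^4 = (87^2)^2 ≡ 4^2 = 16 ≡ 16 (mod 89)
87^8 = (87^4)^2 ≡ 16^2 = 256 ≡ 78 (mod 89)
87^9 = 87^8 · 87^1 ≡ 78 · 87 ≡ 22 (mod 89).

22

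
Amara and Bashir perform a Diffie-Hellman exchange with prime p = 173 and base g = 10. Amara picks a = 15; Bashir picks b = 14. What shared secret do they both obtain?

Amara sends A = g^a mod p = 10^15 mod 173.
10^1 ≡ 10 (mod 173)
10^2 = (10^1)^2 ≡ 10^2 = 100 ≡ 100 (mod 173)
10^4 = (10^2)^2 ≡ 100^2 = 10000 ≡ 139 (mod 173)
10^8 = (10^4)^2 ≡ 139^2 = 19321 ≡ 118 (mod 173)
10^15 = 10^8 · 10^4 · 10^2 · 10^1 ≡ 118 · 139 · 100 · 10 ≡ 43 (mod 173).
So A = 43. Bashir then computes K = A^b mod p = 43^14 mod 173.
43^1 ≡ 43 (mod 173)
43^2 = (43^1)^2 ≡ 43^2 = 1849 ≡ 119 (mod 173)
43^4 = (43^2)^2 ≡ 119^2 = 14161 ≡ 148 (mod 173)
43^8 = (43^4)^2 ≡ 148^2 = 21904 ≡ 106 (mod 173)
43^14 = 43^8 · 43^4 · 43^2 ≡ 106 · 148 · 119 ≡ 29 (mod 173).

29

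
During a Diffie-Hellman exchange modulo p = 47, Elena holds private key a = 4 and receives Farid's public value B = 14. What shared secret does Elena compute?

17

Shared key K = 14^4 mod 47.
14^1 ≡ 14 (mod 47)
14^2 = (14^1)^2 ≡ 14^2 = 196 ≡ 8 (mod 47)
14^4 = (14^2)^2 ≡ 8^2 = 64 ≡ 17 (mod 47)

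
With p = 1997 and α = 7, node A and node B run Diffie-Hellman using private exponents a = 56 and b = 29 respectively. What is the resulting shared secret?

1572

Node B sends B = α^b mod p = 7^29 mod 1997.
7^1 ≡ 7 (mod 1997)
7^2 = (7^1)^2 ≡ 7^2 = 49 ≡ 49 (mod 1997)
7^4 = (7^2)^2 ≡ 49^2 = 2401 ≡ 404 (mod 1997)
7^8 = (7^4)^2 ≡ 404^2 = 163216 ≡ 1459 (mod 1997)
7^16 = (7^8)^2 ≡ 1459^2 = 2128681 ≡ 1876 (mod 1997)
7^29 = 7^16 · 7^8 · 7^4 · 7^1 ≡ 1876 · 1459 · 404 · 7 ≡ 1702 (mod 1997).
So B = 1702. Node A then computes K = B^a mod p = 1702^56 mod 1997.
1702^1 ≡ 1702 (mod 1997)
1702^2 = (1702^1)^2 ≡ 1702^2 = 2896804 ≡ 1154 (mod 1997)
1702^4 = (1702^2)^2 ≡ 1154^2 = 1331716 ≡ 1714 (mod 1997)
1702^8 = (1702^4)^2 ≡ 1714^2 = 2937796 ≡ 209 (mod 1997)
1702^16 = (1702^8)^2 ≡ 209^2 = 43681 ≡ 1744 (mod 1997)
1702^32 = (1702^16)^2 ≡ 1744^2 = 3041536 ≡ 105 (mod 1997)
1702^56 = 1702^32 · 1702^16 · 1702^8 ≡ 105 · 1744 · 209 ≡ 1572 (mod 1997).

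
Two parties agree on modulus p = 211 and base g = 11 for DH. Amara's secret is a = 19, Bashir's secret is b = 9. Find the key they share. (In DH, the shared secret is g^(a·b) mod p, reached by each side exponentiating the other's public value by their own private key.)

193

Bashir sends B = g^b mod p = 11^9 mod 211.
11^1 ≡ 11 (mod 211)
11^2 = (11^1)^2 ≡ 11^2 = 121 ≡ 121 (mod 211)
11^4 = (11^2)^2 ≡ 121^2 = 14641 ≡ 82 (mod 211)
11^8 = (11^4)^2 ≡ 82^2 = 6724 ≡ 183 (mod 211)
11^9 = 11^8 · 11^1 ≡ 183 · 11 ≡ 114 (mod 211).
So B = 114. Amara then computes K = B^a mod p = 114^19 mod 211.
114^1 ≡ 114 (mod 211)
114^2 = (114^1)^2 ≡ 114^2 = 12996 ≡ 125 (mod 211)
114^4 = (114^2)^2 ≡ 125^2 = 15625 ≡ 11 (mod 211)
114^8 = (114^4)^2 ≡ 11^2 = 121 ≡ 121 (mod 211)
114^16 = (114^8)^2 ≡ 121^2 = 14641 ≡ 82 (mod 211)
114^19 = 114^16 · 114^2 · 114^1 ≡ 82 · 125 · 114 ≡ 193 (mod 211).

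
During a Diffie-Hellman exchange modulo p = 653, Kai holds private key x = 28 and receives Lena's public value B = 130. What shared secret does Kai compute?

463

Shared key K = 130^28 mod 653.
130^1 ≡ 130 (mod 653)
130^2 = (130^1)^2 ≡ 130^2 = 16900 ≡ 575 (mod 653)
130^4 = (130^2)^2 ≡ 575^2 = 330625 ≡ 207 (mod 653)
130^8 = (130^4)^2 ≡ 207^2 = 42849 ≡ 404 (mod 653)
130^16 = (130^8)^2 ≡ 404^2 = 163216 ≡ 619 (mod 653)
130^28 = 130^16 · 130^8 · 130^4 ≡ 619 · 404 · 207 ≡ 463 (mod 653).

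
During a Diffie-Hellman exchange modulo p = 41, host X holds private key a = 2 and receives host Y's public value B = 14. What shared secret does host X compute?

Shared key K = 14^2 mod 41.
14^1 ≡ 14 (mod 41)
14^2 = (14^1)^2 ≡ 14^2 = 196 ≡ 32 (mod 41)

32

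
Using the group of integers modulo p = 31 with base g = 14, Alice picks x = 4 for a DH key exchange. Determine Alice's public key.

Public value = 14^4 mod 31.
14^1 ≡ 14 (mod 31)
14^2 = (14^1)^2 ≡ 14^2 = 196 ≡ 10 (mod 31)
14^4 = (14^2)^2 ≡ 10^2 = 100 ≡ 7 (mod 31)

7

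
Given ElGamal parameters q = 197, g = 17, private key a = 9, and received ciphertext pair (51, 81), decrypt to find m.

132

Shared mask s = c₁^a mod q = 51^9 mod 197.
51^1 ≡ 51 (mod 197)
51^2 = (51^1)^2 ≡ 51^2 = 2601 ≡ 40 (mod 197)
51^4 = (51^2)^2 ≡ 40^2 = 1600 ≡ 24 (mod 197)
51^8 = (51^4)^2 ≡ 24^2 = 576 ≡ 182 (mod 197)
51^9 = 51^8 · 51^1 ≡ 182 · 51 ≡ 23 (mod 197).
So s = 23; s⁻¹ ≡ 60 (mod 197).
m = c₂ · s⁻¹ mod 197 = 81 · 60 mod 197 = 132.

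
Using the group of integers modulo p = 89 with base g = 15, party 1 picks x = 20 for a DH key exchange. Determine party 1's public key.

22

Public value = 15^20 mod 89.
15^1 ≡ 15 (mod 89)
15^2 = (15^1)^2 ≡ 15^2 = 225 ≡ 47 (mod 89)
15^4 = (15^2)^2 ≡ 47^2 = 2209 ≡ 73 (mod 89)
15^8 = (15^4)^2 ≡ 73^2 = 5329 ≡ 78 (mod 89)
15^16 = (15^8)^2 ≡ 78^2 = 6084 ≡ 32 (mod 89)
15^20 = 15^16 · 15^4 ≡ 32 · 73 ≡ 22 (mod 89).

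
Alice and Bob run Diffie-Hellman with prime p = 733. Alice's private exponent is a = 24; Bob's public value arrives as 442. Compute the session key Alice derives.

504

Shared key K = 442^24 mod 733.
442^1 ≡ 442 (mod 733)
442^2 = (442^1)^2 ≡ 442^2 = 195364 ≡ 386 (mod 733)
442^4 = (442^2)^2 ≡ 386^2 = 148996 ≡ 197 (mod 733)
442^8 = (442^4)^2 ≡ 197^2 = 38809 ≡ 693 (mod 733)
442^16 = (442^8)^2 ≡ 693^2 = 480249 ≡ 134 (mod 733)
442^24 = 442^16 · 442^8 ≡ 134 · 693 ≡ 504 (mod 733).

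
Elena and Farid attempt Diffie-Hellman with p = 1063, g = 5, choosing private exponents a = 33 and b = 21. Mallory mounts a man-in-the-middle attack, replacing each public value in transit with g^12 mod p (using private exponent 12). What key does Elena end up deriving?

Elena receives Mallory's public value M = 5^12 mod 1063 instead of the honest one.
5^1 ≡ 5 (mod 1063)
5^2 = (5^1)^2 ≡ 5^2 = 25 ≡ 25 (mod 1063)
5^4 = (5^2)^2 ≡ 25^2 = 625 ≡ 625 (mod 1063)
5^8 = (5^4)^2 ≡ 625^2 = 390625 ≡ 504 (mod 1063)
5^12 = 5^8 · 5^4 ≡ 504 · 625 ≡ 352 (mod 1063).
So M = 352. Elena computes K = M^33 mod 1063.
352^1 ≡ 352 (mod 1063)
352^2 = (352^1)^2 ≡ 352^2 = 123904 ≡ 596 (mod 1063)
352^4 = (352^2)^2 ≡ 596^2 = 355216 ≡ 174 (mod 1063)
352^8 = (352^4)^2 ≡ 174^2 = 30276 ≡ 512 (mod 1063)
352^16 = (352^8)^2 ≡ 512^2 = 262144 ≡ 646 (mod 1063)
352^32 = (352^16)^2 ≡ 646^2 = 417316 ≡ 620 (mod 1063)
352^33 = 352^32 · 352^1 ≡ 620 · 352 ≡ 325 (mod 1063).

325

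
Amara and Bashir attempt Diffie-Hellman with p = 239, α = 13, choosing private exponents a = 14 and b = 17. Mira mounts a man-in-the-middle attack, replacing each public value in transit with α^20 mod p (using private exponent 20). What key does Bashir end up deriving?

Bashir receives Mira's public value M = 13^20 mod 239 instead of the honest one.
13^1 ≡ 13 (mod 239)
13^2 = (13^1)^2 ≡ 13^2 = 169 ≡ 169 (mod 239)
13^4 = (13^2)^2 ≡ 169^2 = 28561 ≡ 120 (mod 239)
13^8 = (13^4)^2 ≡ 120^2 = 14400 ≡ 60 (mod 239)
13^16 = (13^8)^2 ≡ 60^2 = 3600 ≡ 15 (mod 239)
13^20 = 13^16 · 13^4 ≡ 15 · 120 ≡ 127 (mod 239).
So M = 127. Bashir computes K = M^17 mod 239.
127^1 ≡ 127 (mod 239)
127^2 = (127^1)^2 ≡ 127^2 = 16129 ≡ 116 (mod 239)
127^4 = (127^2)^2 ≡ 116^2 = 13456 ≡ 72 (mod 239)
127^8 = (127^4)^2 ≡ 72^2 = 5184 ≡ 165 (mod 239)
127^16 = (127^8)^2 ≡ 165^2 = 27225 ≡ 218 (mod 239)
127^17 = 127^16 · 127^1 ≡ 218 · 127 ≡ 201 (mod 239).

201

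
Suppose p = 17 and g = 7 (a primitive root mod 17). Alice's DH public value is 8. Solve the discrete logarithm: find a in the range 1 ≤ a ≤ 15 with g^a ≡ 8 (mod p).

14

Try successive powers of 7 modulo 17:
7^1 ≡ 7
7^2 ≡ 15
7^3 ≡ 3
7^4 ≡ 4
7^5 ≡ 11
7^6 ≡ 9
7^7 ≡ 12
7^8 ≡ 16
7^9 ≡ 10
7^10 ≡ 2
7^11 ≡ 14
7^12 ≡ 13
7^13 ≡ 6
7^14 ≡ 8
Found: a = 14.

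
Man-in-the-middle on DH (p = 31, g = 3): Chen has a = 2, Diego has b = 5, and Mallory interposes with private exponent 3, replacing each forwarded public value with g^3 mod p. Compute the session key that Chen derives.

16

Chen receives Mallory's public value M = 3^3 mod 31 instead of the honest one.
3^1 ≡ 3 (mod 31)
3^2 = (3^1)^2 ≡ 3^2 = 9 ≡ 9 (mod 31)
3^3 = 3^2 · 3^1 ≡ 9 · 3 ≡ 27 (mod 31).
So M = 27. Chen computes K = M^2 mod 31.
27^1 ≡ 27 (mod 31)
27^2 = (27^1)^2 ≡ 27^2 = 729 ≡ 16 (mod 31)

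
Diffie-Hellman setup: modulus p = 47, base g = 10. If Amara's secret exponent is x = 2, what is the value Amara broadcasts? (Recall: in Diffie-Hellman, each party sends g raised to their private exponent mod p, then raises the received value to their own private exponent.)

Public value = 10^2 (mod 47).
10^1 ≡ 10 (mod 47)
10^2 = (10^1)^2 ≡ 10^2 = 100 ≡ 6 (mod 47)

6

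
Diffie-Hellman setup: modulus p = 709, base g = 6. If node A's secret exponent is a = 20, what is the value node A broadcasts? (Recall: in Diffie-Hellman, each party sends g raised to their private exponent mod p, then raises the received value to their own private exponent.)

495

Public value = 6^20 (mod 709).
6^1 ≡ 6 (mod 709)
6^2 = (6^1)^2 ≡ 6^2 = 36 ≡ 36 (mod 709)
6^4 = (6^2)^2 ≡ 36^2 = 1296 ≡ 587 (mod 709)
6^8 = (6^4)^2 ≡ 587^2 = 344569 ≡ 704 (mod 709)
6^16 = (6^8)^2 ≡ 704^2 = 495616 ≡ 25 (mod 709)
6^20 = 6^16 · 6^4 ≡ 25 · 587 ≡ 495 (mod 709).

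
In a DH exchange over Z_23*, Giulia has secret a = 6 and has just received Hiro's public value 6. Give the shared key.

12

Shared key K = 6^6 mod 23.
6^1 ≡ 6 (mod 23)
6^2 = (6^1)^2 ≡ 6^2 = 36 ≡ 13 (mod 23)
6^4 = (6^2)^2 ≡ 13^2 = 169 ≡ 8 (mod 23)
6^6 = 6^4 · 6^2 ≡ 8 · 13 ≡ 12 (mod 23).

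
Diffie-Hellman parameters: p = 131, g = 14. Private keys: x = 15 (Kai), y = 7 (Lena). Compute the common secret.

68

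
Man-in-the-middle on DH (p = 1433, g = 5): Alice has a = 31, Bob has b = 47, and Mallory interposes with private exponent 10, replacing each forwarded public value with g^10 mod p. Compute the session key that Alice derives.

Alice receives Mallory's public value M = 5^10 mod 1433 instead of the honest one.
5^1 ≡ 5 (mod 1433)
5^2 = (5^1)^2 ≡ 5^2 = 25 ≡ 25 (mod 1433)
5^4 = (5^2)^2 ≡ 25^2 = 625 ≡ 625 (mod 1433)
5^8 = (5^4)^2 ≡ 625^2 = 390625 ≡ 849 (mod 1433)
5^10 = 5^8 · 5^2 ≡ 849 · 25 ≡ 1163 (mod 1433).
So M = 1163. Alice computes K = M^31 mod 1433.
1163^1 ≡ 1163 (mod 1433)
1163^2 = (1163^1)^2 ≡ 1163^2 = 1352569 ≡ 1250 (mod 1433)
1163^4 = (1163^2)^2 ≡ 1250^2 = 1562500 ≡ 530 (mod 1433)
1163^8 = (1163^4)^2 ≡ 530^2 = 280900 ≡ 32 (mod 1433)
1163^16 = (1163^8)^2 ≡ 32^2 = 1024 ≡ 1024 (mod 1433)
1163^31 = 1163^16 · 1163^8 · 1163^4 · 1163^2 · 1163^1 ≡ 1024 · 32 · 530 · 1250 · 1163 ≡ 426 (mod 1433).

426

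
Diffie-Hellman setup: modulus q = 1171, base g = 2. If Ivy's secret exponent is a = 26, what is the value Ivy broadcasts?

Public value = 2^26 mod 1171.
2^1 ≡ 2 (mod 1171)
2^2 = (2^1)^2 ≡ 2^2 = 4 ≡ 4 (mod 1171)
2^4 = (2^2)^2 ≡ 4^2 = 16 ≡ 16 (mod 1171)
2^8 = (2^4)^2 ≡ 16^2 = 256 ≡ 256 (mod 1171)
2^16 = (2^8)^2 ≡ 256^2 = 65536 ≡ 1131 (mod 1171)
2^26 = 2^16 · 2^8 · 2^2 ≡ 1131 · 256 · 4 ≡ 25 (mod 1171).

25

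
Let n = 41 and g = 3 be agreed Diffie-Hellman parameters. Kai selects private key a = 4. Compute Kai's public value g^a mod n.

40

Public value = 3^4 mod 41.
3^1 ≡ 3 (mod 41)
3^2 = (3^1)^2 ≡ 3^2 = 9 ≡ 9 (mod 41)
3^4 = (3^2)^2 ≡ 9^2 = 81 ≡ 40 (mod 41)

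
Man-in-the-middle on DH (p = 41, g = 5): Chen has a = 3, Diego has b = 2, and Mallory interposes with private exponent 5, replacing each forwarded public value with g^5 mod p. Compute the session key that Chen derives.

32

Chen receives Mallory's public value M = 5^5 mod 41 instead of the honest one.
5^1 ≡ 5 (mod 41)
5^2 = (5^1)^2 ≡ 5^2 = 25 ≡ 25 (mod 41)
5^4 = (5^2)^2 ≡ 25^2 = 625 ≡ 10 (mod 41)
5^5 = 5^4 · 5^1 ≡ 10 · 5 ≡ 9 (mod 41).
So M = 9. Chen computes K = M^3 mod 41.
9^1 ≡ 9 (mod 41)
9^2 = (9^1)^2 ≡ 9^2 = 81 ≡ 40 (mod 41)
9^3 = 9^2 · 9^1 ≡ 40 · 9 ≡ 32 (mod 41).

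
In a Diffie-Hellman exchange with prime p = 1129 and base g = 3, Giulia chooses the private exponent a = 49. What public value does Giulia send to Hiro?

705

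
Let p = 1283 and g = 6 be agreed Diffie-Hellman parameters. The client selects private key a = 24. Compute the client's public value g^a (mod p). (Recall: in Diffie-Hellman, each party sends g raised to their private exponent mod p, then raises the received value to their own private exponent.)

Public value = 6^24 (mod 1283).
6^1 ≡ 6 (mod 1283)
6^2 = (6^1)^2 ≡ 6^2 = 36 ≡ 36 (mod 1283)
6^4 = (6^2)^2 ≡ 36^2 = 1296 ≡ 13 (mod 1283)
6^8 = (6^4)^2 ≡ 13^2 = 169 ≡ 169 (mod 1283)
6^16 = (6^8)^2 ≡ 169^2 = 28561 ≡ 335 (mod 1283)
6^24 = 6^16 · 6^8 ≡ 335 · 169 ≡ 163 (mod 1283).

163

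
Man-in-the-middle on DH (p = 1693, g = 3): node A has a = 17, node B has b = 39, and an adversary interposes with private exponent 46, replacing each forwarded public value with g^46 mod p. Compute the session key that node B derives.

Node B receives an adversary's public value M = 3^46 mod 1693 instead of the honest one.
3^1 ≡ 3 (mod 1693)
3^2 = (3^1)^2 ≡ 3^2 = 9 ≡ 9 (mod 1693)
3^4 = (3^2)^2 ≡ 9^2 = 81 ≡ 81 (mod 1693)
3^8 = (3^4)^2 ≡ 81^2 = 6561 ≡ 1482 (mod 1693)
3^16 = (3^8)^2 ≡ 1482^2 = 2196324 ≡ 503 (mod 1693)
3^32 = (3^16)^2 ≡ 503^2 = 253009 ≡ 752 (mod 1693)
3^46 = 3^32 · 3^8 · 3^4 · 3^2 ≡ 752 · 1482 · 81 · 9 ≡ 644 (mod 1693).
So M = 644. Node B computes K = M^39 mod 1693.
644^1 ≡ 644 (mod 1693)
644^2 = (644^1)^2 ≡ 644^2 = 414736 ≡ 1644 (mod 1693)
644^4 = (644^2)^2 ≡ 1644^2 = 2702736 ≡ 708 (mod 1693)
644^8 = (644^4)^2 ≡ 708^2 = 501264 ≡ 136 (mod 1693)
644^16 = (644^8)^2 ≡ 136^2 = 18496 ≡ 1566 (mod 1693)
644^32 = (644^16)^2 ≡ 1566^2 = 2452356 ≡ 892 (mod 1693)
644^39 = 644^32 · 644^4 · 644^2 · 644^1 ≡ 892 · 708 · 1644 · 644 ≡ 1629 (mod 1693).

1629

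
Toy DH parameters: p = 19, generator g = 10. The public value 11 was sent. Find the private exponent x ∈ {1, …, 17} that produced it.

6

Try successive powers of 10 modulo 19:
10^1 ≡ 10
10^2 ≡ 5
10^3 ≡ 12
10^4 ≡ 6
10^5 ≡ 3
10^6 ≡ 11
Found: x = 6.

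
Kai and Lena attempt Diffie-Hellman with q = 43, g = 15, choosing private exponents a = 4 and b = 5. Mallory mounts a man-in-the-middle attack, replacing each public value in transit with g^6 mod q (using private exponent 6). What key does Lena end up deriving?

16

Lena receives Mallory's public value M = 15^6 mod 43 instead of the honest one.
15^1 ≡ 15 (mod 43)
15^2 = (15^1)^2 ≡ 15^2 = 225 ≡ 10 (mod 43)
15^4 = (15^2)^2 ≡ 10^2 = 100 ≡ 14 (mod 43)
15^6 = 15^4 · 15^2 ≡ 14 · 10 ≡ 11 (mod 43).
So M = 11. Lena computes K = M^5 mod 43.
11^1 ≡ 11 (mod 43)
11^2 = (11^1)^2 ≡ 11^2 = 121 ≡ 35 (mod 43)
11^4 = (11^2)^2 ≡ 35^2 = 1225 ≡ 21 (mod 43)
11^5 = 11^4 · 11^1 ≡ 21 · 11 ≡ 16 (mod 43).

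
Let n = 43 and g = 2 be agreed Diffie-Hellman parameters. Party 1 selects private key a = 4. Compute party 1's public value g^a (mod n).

Public value = 2^4 (mod 43).
2^1 ≡ 2 (mod 43)
2^2 = (2^1)^2 ≡ 2^2 = 4 ≡ 4 (mod 43)
2^4 = (2^2)^2 ≡ 4^2 = 16 ≡ 16 (mod 43)

16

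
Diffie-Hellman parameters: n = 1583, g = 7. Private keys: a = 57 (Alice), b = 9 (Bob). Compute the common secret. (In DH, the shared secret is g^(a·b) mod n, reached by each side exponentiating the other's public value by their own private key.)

1502

Bob sends B = g^b mod n = 7^9 mod 1583.
7^1 ≡ 7 (mod 1583)
7^2 = (7^1)^2 ≡ 7^2 = 49 ≡ 49 (mod 1583)
7^4 = (7^2)^2 ≡ 49^2 = 2401 ≡ 818 (mod 1583)
7^8 = (7^4)^2 ≡ 818^2 = 669124 ≡ 1098 (mod 1583)
7^9 = 7^8 · 7^1 ≡ 1098 · 7 ≡ 1354 (mod 1583).
So B = 1354. Alice then computes K = B^a mod n = 1354^57 mod 1583.
1354^1 ≡ 1354 (mod 1583)
1354^2 = (1354^1)^2 ≡ 1354^2 = 1833316 ≡ 202 (mod 1583)
1354^4 = (1354^2)^2 ≡ 202^2 = 40804 ≡ 1229 (mod 1583)
1354^8 = (1354^4)^2 ≡ 1229^2 = 1510441 ≡ 259 (mod 1583)
1354^16 = (1354^8)^2 ≡ 259^2 = 67081 ≡ 595 (mod 1583)
1354^32 = (1354^16)^2 ≡ 595^2 = 354025 ≡ 1016 (mod 1583)
1354^57 = 1354^32 · 1354^16 · 1354^8 · 1354^1 ≡ 1016 · 595 · 259 · 1354 ≡ 1502 (mod 1583).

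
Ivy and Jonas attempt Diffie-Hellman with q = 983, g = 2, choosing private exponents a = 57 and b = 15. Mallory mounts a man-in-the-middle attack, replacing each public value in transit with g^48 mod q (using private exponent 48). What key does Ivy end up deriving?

Ivy receives Mallory's public value M = 2^48 mod 983 instead of the honest one.
2^1 ≡ 2 (mod 983)
2^2 = (2^1)^2 ≡ 2^2 = 4 ≡ 4 (mod 983)
2^4 = (2^2)^2 ≡ 4^2 = 16 ≡ 16 (mod 983)
2^8 = (2^4)^2 ≡ 16^2 = 256 ≡ 256 (mod 983)
2^16 = (2^8)^2 ≡ 256^2 = 65536 ≡ 658 (mod 983)
2^32 = (2^16)^2 ≡ 658^2 = 432964 ≡ 444 (mod 983)
2^48 = 2^32 · 2^16 ≡ 444 · 658 ≡ 201 (mod 983).
So M = 201. Ivy computes K = M^57 mod 983.
201^1 ≡ 201 (mod 983)
201^2 = (201^1)^2 ≡ 201^2 = 40401 ≡ 98 (mod 983)
201^4 = (201^2)^2 ≡ 98^2 = 9604 ≡ 757 (mod 983)
201^8 = (201^4)^2 ≡ 757^2 = 573049 ≡ 943 (mod 983)
201^16 = (201^8)^2 ≡ 943^2 = 889249 ≡ 617 (mod 983)
201^32 = (201^16)^2 ≡ 617^2 = 380689 ≡ 268 (mod 983)
201^57 = 201^32 · 201^16 · 201^8 · 201^1 ≡ 268 · 617 · 943 · 201 ≡ 42 (mod 983).

42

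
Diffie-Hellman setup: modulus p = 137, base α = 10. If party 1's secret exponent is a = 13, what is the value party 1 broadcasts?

Public value = 10^13 mod 137.
10^1 ≡ 10 (mod 137)
10^2 = (10^1)^2 ≡ 10^2 = 100 ≡ 100 (mod 137)
10^4 = (10^2)^2 ≡ 100^2 = 10000 ≡ 136 (mod 137)
10^8 = (10^4)^2 ≡ 136^2 = 18496 ≡ 1 (mod 137)
10^13 = 10^8 · 10^4 · 10^1 ≡ 1 · 136 · 10 ≡ 127 (mod 137).

127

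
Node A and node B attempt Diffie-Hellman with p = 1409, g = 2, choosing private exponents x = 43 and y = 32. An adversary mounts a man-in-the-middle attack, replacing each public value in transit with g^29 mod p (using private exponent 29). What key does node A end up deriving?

1137

Node A receives an adversary's public value M = 2^29 mod 1409 instead of the honest one.
2^1 ≡ 2 (mod 1409)
2^2 = (2^1)^2 ≡ 2^2 = 4 ≡ 4 (mod 1409)
2^4 = (2^2)^2 ≡ 4^2 = 16 ≡ 16 (mod 1409)
2^8 = (2^4)^2 ≡ 16^2 = 256 ≡ 256 (mod 1409)
2^16 = (2^8)^2 ≡ 256^2 = 65536 ≡ 722 (mod 1409)
2^29 = 2^16 · 2^8 · 2^4 · 2^1 ≡ 722 · 256 · 16 · 2 ≡ 1051 (mod 1409).
So M = 1051. Node A computes K = M^43 mod 1409.
1051^1 ≡ 1051 (mod 1409)
1051^2 = (1051^1)^2 ≡ 1051^2 = 1104601 ≡ 1354 (mod 1409)
1051^4 = (1051^2)^2 ≡ 1354^2 = 1833316 ≡ 207 (mod 1409)
1051^8 = (1051^4)^2 ≡ 207^2 = 42849 ≡ 579 (mod 1409)
1051^16 = (1051^8)^2 ≡ 579^2 = 335241 ≡ 1308 (mod 1409)
1051^32 = (1051^16)^2 ≡ 1308^2 = 1710864 ≡ 338 (mod 1409)
1051^43 = 1051^32 · 1051^8 · 1051^2 · 1051^1 ≡ 338 · 579 · 1354 · 1051 ≡ 1137 (mod 1409).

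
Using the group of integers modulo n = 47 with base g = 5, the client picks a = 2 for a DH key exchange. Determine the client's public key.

Public value = 5^2 mod 47.
5^1 ≡ 5 (mod 47)
5^2 = (5^1)^2 ≡ 5^2 = 25 ≡ 25 (mod 47)

25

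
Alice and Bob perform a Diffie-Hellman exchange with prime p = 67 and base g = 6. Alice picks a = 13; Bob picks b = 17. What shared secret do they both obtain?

21

Alice sends A = g^a mod p = 6^13 mod 67.
6^1 ≡ 6 (mod 67)
6^2 = (6^1)^2 ≡ 6^2 = 36 ≡ 36 (mod 67)
6^4 = (6^2)^2 ≡ 36^2 = 1296 ≡ 23 (mod 67)
6^8 = (6^4)^2 ≡ 23^2 = 529 ≡ 60 (mod 67)
6^13 = 6^8 · 6^4 · 6^1 ≡ 60 · 23 · 6 ≡ 39 (mod 67).
So A = 39. Bob then computes K = A^b mod p = 39^17 mod 67.
39^1 ≡ 39 (mod 67)
39^2 = (39^1)^2 ≡ 39^2 = 1521 ≡ 47 (mod 67)
39^4 = (39^2)^2 ≡ 47^2 = 2209 ≡ 65 (mod 67)
39^8 = (39^4)^2 ≡ 65^2 = 4225 ≡ 4 (mod 67)
39^16 = (39^8)^2 ≡ 4^2 = 16 ≡ 16 (mod 67)
39^17 = 39^16 · 39^1 ≡ 16 · 39 ≡ 21 (mod 67).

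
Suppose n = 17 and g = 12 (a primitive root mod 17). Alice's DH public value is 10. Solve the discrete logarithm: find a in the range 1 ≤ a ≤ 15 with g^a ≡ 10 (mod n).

Try successive powers of 12 modulo 17:
12^1 ≡ 12
12^2 ≡ 8
12^3 ≡ 11
12^4 ≡ 13
12^5 ≡ 3
12^6 ≡ 2
12^7 ≡ 7
12^8 ≡ 16
12^9 ≡ 5
12^10 ≡ 9
12^11 ≡ 6
12^12 ≡ 4
12^13 ≡ 14
12^14 ≡ 15
12^15 ≡ 10
Found: a = 15.

15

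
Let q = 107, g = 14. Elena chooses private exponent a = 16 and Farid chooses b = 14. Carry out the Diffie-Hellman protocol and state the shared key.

27

Elena sends A = g^a mod q = 14^16 mod 107.
14^1 ≡ 14 (mod 107)
14^2 = (14^1)^2 ≡ 14^2 = 196 ≡ 89 (mod 107)
14^4 = (14^2)^2 ≡ 89^2 = 7921 ≡ 3 (mod 107)
14^8 = (14^4)^2 ≡ 3^2 = 9 ≡ 9 (mod 107)
14^16 = (14^8)^2 ≡ 9^2 = 81 ≡ 81 (mod 107)
So A = 81. Farid then computes K = A^b mod q = 81^14 mod 107.
81^1 ≡ 81 (mod 107)
81^2 = (81^1)^2 ≡ 81^2 = 6561 ≡ 34 (mod 107)
81^4 = (81^2)^2 ≡ 34^2 = 1156 ≡ 86 (mod 107)
81^8 = (81^4)^2 ≡ 86^2 = 7396 ≡ 13 (mod 107)
81^14 = 81^8 · 81^4 · 81^2 ≡ 13 · 86 · 34 ≡ 27 (mod 107).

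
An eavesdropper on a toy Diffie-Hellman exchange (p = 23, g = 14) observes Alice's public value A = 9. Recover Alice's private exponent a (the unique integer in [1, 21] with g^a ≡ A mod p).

12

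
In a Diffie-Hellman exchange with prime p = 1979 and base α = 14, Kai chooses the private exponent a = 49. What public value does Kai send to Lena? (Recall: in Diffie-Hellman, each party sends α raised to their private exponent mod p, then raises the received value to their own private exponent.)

Public value = 14^49 mod 1979.
14^1 ≡ 14 (mod 1979)
14^2 = (14^1)^2 ≡ 14^2 = 196 ≡ 196 (mod 1979)
14^4 = (14^2)^2 ≡ 196^2 = 38416 ≡ 815 (mod 1979)
14^8 = (14^4)^2 ≡ 815^2 = 664225 ≡ 1260 (mod 1979)
14^16 = (14^8)^2 ≡ 1260^2 = 1587600 ≡ 442 (mod 1979)
14^32 = (14^16)^2 ≡ 442^2 = 195364 ≡ 1422 (mod 1979)
14^49 = 14^32 · 14^16 · 14^1 ≡ 1422 · 442 · 14 ≡ 702 (mod 1979).

702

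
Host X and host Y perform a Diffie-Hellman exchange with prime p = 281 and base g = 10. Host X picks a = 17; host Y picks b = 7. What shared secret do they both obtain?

Host X sends A = g^a mod p = 10^17 mod 281.
10^1 ≡ 10 (mod 281)
10^2 = (10^1)^2 ≡ 10^2 = 100 ≡ 100 (mod 281)
10^4 = (10^2)^2 ≡ 100^2 = 10000 ≡ 165 (mod 281)
10^8 = (10^4)^2 ≡ 165^2 = 27225 ≡ 249 (mod 281)
10^16 = (10^8)^2 ≡ 249^2 = 62001 ≡ 181 (mod 281)
10^17 = 10^16 · 10^1 ≡ 181 · 10 ≡ 124 (mod 281).
So A = 124. Host Y then computes K = A^b mod p = 124^7 mod 281.
124^1 ≡ 124 (mod 281)
124^2 = (124^1)^2 ≡ 124^2 = 15376 ≡ 202 (mod 281)
124^4 = (124^2)^2 ≡ 202^2 = 40804 ≡ 59 (mod 281)
124^7 = 124^4 · 124^2 · 124^1 ≡ 59 · 202 · 124 ≡ 53 (mod 281).

53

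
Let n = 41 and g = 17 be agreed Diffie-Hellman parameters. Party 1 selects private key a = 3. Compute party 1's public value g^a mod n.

Public value = 17^3 mod 41.
17^1 ≡ 17 (mod 41)
17^2 = (17^1)^2 ≡ 17^2 = 289 ≡ 2 (mod 41)
17^3 = 17^2 · 17^1 ≡ 2 · 17 ≡ 34 (mod 41).

34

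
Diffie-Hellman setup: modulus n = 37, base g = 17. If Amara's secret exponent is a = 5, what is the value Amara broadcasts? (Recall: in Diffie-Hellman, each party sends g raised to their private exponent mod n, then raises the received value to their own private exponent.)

19

Public value = 17^5 mod 37.
17^1 ≡ 17 (mod 37)
17^2 = (17^1)^2 ≡ 17^2 = 289 ≡ 30 (mod 37)
17^4 = (17^2)^2 ≡ 30^2 = 900 ≡ 12 (mod 37)
17^5 = 17^4 · 17^1 ≡ 12 · 17 ≡ 19 (mod 37).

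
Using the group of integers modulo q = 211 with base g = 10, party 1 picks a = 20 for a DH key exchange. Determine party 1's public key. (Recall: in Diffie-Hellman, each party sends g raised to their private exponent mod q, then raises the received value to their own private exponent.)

14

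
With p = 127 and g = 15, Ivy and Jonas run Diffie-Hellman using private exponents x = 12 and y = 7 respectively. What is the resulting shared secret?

19

Jonas sends B = g^y mod p = 15^7 mod 127.
15^1 ≡ 15 (mod 127)
15^2 = (15^1)^2 ≡ 15^2 = 225 ≡ 98 (mod 127)
15^4 = (15^2)^2 ≡ 98^2 = 9604 ≡ 79 (mod 127)
15^7 = 15^4 · 15^2 · 15^1 ≡ 79 · 98 · 15 ≡ 52 (mod 127).
So B = 52. Ivy then computes K = B^x mod p = 52^12 mod 127.
52^1 ≡ 52 (mod 127)
52^2 = (52^1)^2 ≡ 52^2 = 2704 ≡ 37 (mod 127)
52^4 = (52^2)^2 ≡ 37^2 = 1369 ≡ 99 (mod 127)
52^8 = (52^4)^2 ≡ 99^2 = 9801 ≡ 22 (mod 127)
52^12 = 52^8 · 52^4 ≡ 22 · 99 ≡ 19 (mod 127).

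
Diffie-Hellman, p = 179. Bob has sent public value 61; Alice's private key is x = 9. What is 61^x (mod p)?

13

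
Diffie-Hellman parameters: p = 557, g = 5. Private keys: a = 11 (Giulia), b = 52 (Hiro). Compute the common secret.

Giulia sends A = g^a mod p = 5^11 mod 557.
5^1 ≡ 5 (mod 557)
5^2 = (5^1)^2 ≡ 5^2 = 25 ≡ 25 (mod 557)
5^4 = (5^2)^2 ≡ 25^2 = 625 ≡ 68 (mod 557)
5^8 = (5^4)^2 ≡ 68^2 = 4624 ≡ 168 (mod 557)
5^11 = 5^8 · 5^2 · 5^1 ≡ 168 · 25 · 5 ≡ 391 (mod 557).
So A = 391. Hiro then computes K = A^b mod p = 391^52 mod 557.
391^1 ≡ 391 (mod 557)
391^2 = (391^1)^2 ≡ 391^2 = 152881 ≡ 263 (mod 557)
391^4 = (391^2)^2 ≡ 263^2 = 69169 ≡ 101 (mod 557)
391^8 = (391^4)^2 ≡ 101^2 = 10201 ≡ 175 (mod 557)
391^16 = (391^8)^2 ≡ 175^2 = 30625 ≡ 547 (mod 557)
391^32 = (391^16)^2 ≡ 547^2 = 299209 ≡ 100 (mod 557)
391^52 = 391^32 · 391^16 · 391^4 ≡ 100 · 547 · 101 ≡ 374 (mod 557).

374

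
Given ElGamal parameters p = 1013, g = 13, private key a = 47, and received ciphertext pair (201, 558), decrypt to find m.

Shared mask s = c₁^a mod p = 201^47 mod 1013.
201^1 ≡ 201 (mod 1013)
201^2 = (201^1)^2 ≡ 201^2 = 40401 ≡ 894 (mod 1013)
201^4 = (201^2)^2 ≡ 894^2 = 799236 ≡ 992 (mod 1013)
201^8 = (201^4)^2 ≡ 992^2 = 984064 ≡ 441 (mod 1013)
201^16 = (201^8)^2 ≡ 441^2 = 194481 ≡ 998 (mod 1013)
201^32 = (201^16)^2 ≡ 998^2 = 996004 ≡ 225 (mod 1013)
201^47 = 201^32 · 201^8 · 201^4 · 201^2 · 201^1 ≡ 225 · 441 · 992 · 894 · 201 ≡ 210 (mod 1013).
So s = 210; s⁻¹ ≡ 931 (mod 1013).
m = c₂ · s⁻¹ mod 1013 = 558 · 931 mod 1013 = 842.

842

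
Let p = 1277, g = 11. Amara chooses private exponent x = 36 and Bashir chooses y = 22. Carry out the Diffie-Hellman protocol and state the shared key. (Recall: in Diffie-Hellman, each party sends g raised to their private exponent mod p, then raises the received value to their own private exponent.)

Bashir sends B = g^y mod p = 11^22 mod 1277.
11^1 ≡ 11 (mod 1277)
11^2 = (11^1)^2 ≡ 11^2 = 121 ≡ 121 (mod 1277)
11^4 = (11^2)^2 ≡ 121^2 = 14641 ≡ 594 (mod 1277)
11^8 = (11^4)^2 ≡ 594^2 = 352836 ≡ 384 (mod 1277)
11^16 = (11^8)^2 ≡ 384^2 = 147456 ≡ 601 (mod 1277)
11^22 = 11^16 · 11^4 · 11^2 ≡ 601 · 594 · 121 ≡ 472 (mod 1277).
So B = 472. Amara then computes K = B^x mod p = 472^36 mod 1277.
472^1 ≡ 472 (mod 1277)
472^2 = (472^1)^2 ≡ 472^2 = 222784 ≡ 586 (mod 1277)
472^4 = (472^2)^2 ≡ 586^2 = 343396 ≡ 1160 (mod 1277)
472^8 = (472^4)^2 ≡ 1160^2 = 1345600 ≡ 919 (mod 1277)
472^16 = (472^8)^2 ≡ 919^2 = 844561 ≡ 464 (mod 1277)
472^32 = (472^16)^2 ≡ 464^2 = 215296 ≡ 760 (mod 1277)
472^36 = 472^32 · 472^4 ≡ 760 · 1160 ≡ 470 (mod 1277).

470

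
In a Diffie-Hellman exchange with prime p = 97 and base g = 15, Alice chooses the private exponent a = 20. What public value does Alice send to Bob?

24

Public value = 15^20 (mod 97).
15^1 ≡ 15 (mod 97)
15^2 = (15^1)^2 ≡ 15^2 = 225 ≡ 31 (mod 97)
15^4 = (15^2)^2 ≡ 31^2 = 961 ≡ 88 (mod 97)
15^8 = (15^4)^2 ≡ 88^2 = 7744 ≡ 81 (mod 97)
15^16 = (15^8)^2 ≡ 81^2 = 6561 ≡ 62 (mod 97)
15^20 = 15^16 · 15^4 ≡ 62 · 88 ≡ 24 (mod 97).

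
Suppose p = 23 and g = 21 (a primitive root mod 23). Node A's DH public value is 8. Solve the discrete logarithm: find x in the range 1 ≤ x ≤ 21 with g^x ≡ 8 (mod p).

Try successive powers of 21 modulo 23:
21^1 ≡ 21
21^2 ≡ 4
21^3 ≡ 15
21^4 ≡ 16
21^5 ≡ 14
21^6 ≡ 18
21^7 ≡ 10
21^8 ≡ 3
21^9 ≡ 17
21^10 ≡ 12
21^11 ≡ 22
21^12 ≡ 2
21^13 ≡ 19
21^14 ≡ 8
Found: x = 14.

14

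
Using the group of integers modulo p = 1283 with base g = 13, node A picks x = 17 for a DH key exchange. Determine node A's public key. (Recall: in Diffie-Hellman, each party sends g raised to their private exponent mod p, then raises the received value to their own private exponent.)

640

Public value = 13^17 mod 1283.
13^1 ≡ 13 (mod 1283)
13^2 = (13^1)^2 ≡ 13^2 = 169 ≡ 169 (mod 1283)
13^4 = (13^2)^2 ≡ 169^2 = 28561 ≡ 335 (mod 1283)
13^8 = (13^4)^2 ≡ 335^2 = 112225 ≡ 604 (mod 1283)
13^16 = (13^8)^2 ≡ 604^2 = 364816 ≡ 444 (mod 1283)
13^17 = 13^16 · 13^1 ≡ 444 · 13 ≡ 640 (mod 1283).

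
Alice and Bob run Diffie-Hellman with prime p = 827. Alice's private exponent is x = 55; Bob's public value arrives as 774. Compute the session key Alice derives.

476

Shared key K = 774^55 mod 827.
774^1 ≡ 774 (mod 827)
774^2 = (774^1)^2 ≡ 774^2 = 599076 ≡ 328 (mod 827)
774^4 = (774^2)^2 ≡ 328^2 = 107584 ≡ 74 (mod 827)
774^8 = (774^4)^2 ≡ 74^2 = 5476 ≡ 514 (mod 827)
774^16 = (774^8)^2 ≡ 514^2 = 264196 ≡ 383 (mod 827)
774^32 = (774^16)^2 ≡ 383^2 = 146689 ≡ 310 (mod 827)
774^55 = 774^32 · 774^16 · 774^4 · 774^2 · 774^1 ≡ 310 · 383 · 74 · 328 · 774 ≡ 476 (mod 827).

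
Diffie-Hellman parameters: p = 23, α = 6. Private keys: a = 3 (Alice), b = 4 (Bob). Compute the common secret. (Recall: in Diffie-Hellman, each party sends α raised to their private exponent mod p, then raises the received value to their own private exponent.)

Alice sends A = α^a mod p = 6^3 mod 23.
6^1 ≡ 6 (mod 23)
6^2 = (6^1)^2 ≡ 6^2 = 36 ≡ 13 (mod 23)
6^3 = 6^2 · 6^1 ≡ 13 · 6 ≡ 9 (mod 23).
So A = 9. Bob then computes K = A^b mod p = 9^4 mod 23.
9^1 ≡ 9 (mod 23)
9^2 = (9^1)^2 ≡ 9^2 = 81 ≡ 12 (mod 23)
9^4 = (9^2)^2 ≡ 12^2 = 144 ≡ 6 (mod 23)

6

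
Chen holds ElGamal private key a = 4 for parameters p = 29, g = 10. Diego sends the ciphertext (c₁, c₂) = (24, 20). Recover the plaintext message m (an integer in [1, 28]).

Shared mask s = c₁^a mod p = 24^4 mod 29.
24^1 ≡ 24 (mod 29)
24^2 = (24^1)^2 ≡ 24^2 = 576 ≡ 25 (mod 29)
24^4 = (24^2)^2 ≡ 25^2 = 625 ≡ 16 (mod 29)
So s = 16; s⁻¹ ≡ 20 (mod 29).
m = c₂ · s⁻¹ mod 29 = 20 · 20 mod 29 = 23.

23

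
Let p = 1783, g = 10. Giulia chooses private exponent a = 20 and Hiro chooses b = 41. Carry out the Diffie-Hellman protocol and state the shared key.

1025

Hiro sends B = g^b mod p = 10^41 mod 1783.
10^1 ≡ 10 (mod 1783)
10^2 = (10^1)^2 ≡ 10^2 = 100 ≡ 100 (mod 1783)
10^4 = (10^2)^2 ≡ 100^2 = 10000 ≡ 1085 (mod 1783)
10^8 = (10^4)^2 ≡ 1085^2 = 1177225 ≡ 445 (mod 1783)
10^16 = (10^8)^2 ≡ 445^2 = 198025 ≡ 112 (mod 1783)
10^32 = (10^16)^2 ≡ 112^2 = 12544 ≡ 63 (mod 1783)
10^41 = 10^32 · 10^8 · 10^1 ≡ 63 · 445 · 10 ≡ 419 (mod 1783).
So B = 419. Giulia then computes K = B^a mod p = 419^20 mod 1783.
419^1 ≡ 419 (mod 1783)
419^2 = (419^1)^2 ≡ 419^2 = 175561 ≡ 827 (mod 1783)
419^4 = (419^2)^2 ≡ 827^2 = 683929 ≡ 1040 (mod 1783)
419^8 = (419^4)^2 ≡ 1040^2 = 1081600 ≡ 1102 (mod 1783)
419^16 = (419^8)^2 ≡ 1102^2 = 1214404 ≡ 181 (mod 1783)
419^20 = 419^16 · 419^4 ≡ 181 · 1040 ≡ 1025 (mod 1783).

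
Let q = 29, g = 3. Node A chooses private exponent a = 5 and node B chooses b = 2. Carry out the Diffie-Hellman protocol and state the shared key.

Node A sends A = g^a mod q = 3^5 mod 29.
3^1 ≡ 3 (mod 29)
3^2 = (3^1)^2 ≡ 3^2 = 9 ≡ 9 (mod 29)
3^4 = (3^2)^2 ≡ 9^2 = 81 ≡ 23 (mod 29)
3^5 = 3^4 · 3^1 ≡ 23 · 3 ≡ 11 (mod 29).
So A = 11. Node B then computes K = A^b mod q = 11^2 mod 29.
11^1 ≡ 11 (mod 29)
11^2 = (11^1)^2 ≡ 11^2 = 121 ≡ 5 (mod 29)

5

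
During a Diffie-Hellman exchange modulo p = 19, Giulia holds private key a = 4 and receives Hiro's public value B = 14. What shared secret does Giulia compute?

Shared key K = 14^4 mod 19.
14^1 ≡ 14 (mod 19)
14^2 = (14^1)^2 ≡ 14^2 = 196 ≡ 6 (mod 19)
14^4 = (14^2)^2 ≡ 6^2 = 36 ≡ 17 (mod 19)

17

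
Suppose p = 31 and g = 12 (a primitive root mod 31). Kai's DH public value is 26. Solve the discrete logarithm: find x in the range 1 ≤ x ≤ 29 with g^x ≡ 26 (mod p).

Try successive powers of 12 modulo 31:
12^1 ≡ 12
12^2 ≡ 20
12^3 ≡ 23
12^4 ≡ 28
12^5 ≡ 26
Found: x = 5.

5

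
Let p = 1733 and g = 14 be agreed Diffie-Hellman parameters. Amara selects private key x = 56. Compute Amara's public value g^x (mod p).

Public value = 14^56 (mod 1733).
14^1 ≡ 14 (mod 1733)
14^2 = (14^1)^2 ≡ 14^2 = 196 ≡ 196 (mod 1733)
14^4 = (14^2)^2 ≡ 196^2 = 38416 ≡ 290 (mod 1733)
14^8 = (14^4)^2 ≡ 290^2 = 84100 ≡ 916 (mod 1733)
14^16 = (14^8)^2 ≡ 916^2 = 839056 ≡ 284 (mod 1733)
14^32 = (14^16)^2 ≡ 284^2 = 80656 ≡ 938 (mod 1733)
14^56 = 14^32 · 14^16 · 14^8 ≡ 938 · 284 · 916 ≡ 7 (mod 1733).

7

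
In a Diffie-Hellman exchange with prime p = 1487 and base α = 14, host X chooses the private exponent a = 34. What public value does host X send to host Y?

81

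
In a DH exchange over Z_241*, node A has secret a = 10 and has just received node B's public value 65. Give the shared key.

120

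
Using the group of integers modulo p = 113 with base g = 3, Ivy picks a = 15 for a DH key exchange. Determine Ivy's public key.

Public value = 3^15 (mod 113).
3^1 ≡ 3 (mod 113)
3^2 = (3^1)^2 ≡ 3^2 = 9 ≡ 9 (mod 113)
3^4 = (3^2)^2 ≡ 9^2 = 81 ≡ 81 (mod 113)
3^8 = (3^4)^2 ≡ 81^2 = 6561 ≡ 7 (mod 113)
3^15 = 3^8 · 3^4 · 3^2 · 3^1 ≡ 7 · 81 · 9 · 3 ≡ 54 (mod 113).

54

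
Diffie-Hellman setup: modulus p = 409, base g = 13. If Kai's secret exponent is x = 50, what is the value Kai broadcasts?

317

Public value = 13^50 mod 409.
13^1 ≡ 13 (mod 409)
13^2 = (13^1)^2 ≡ 13^2 = 169 ≡ 169 (mod 409)
13^4 = (13^2)^2 ≡ 169^2 = 28561 ≡ 340 (mod 409)
13^8 = (13^4)^2 ≡ 340^2 = 115600 ≡ 262 (mod 409)
13^16 = (13^8)^2 ≡ 262^2 = 68644 ≡ 341 (mod 409)
13^32 = (13^16)^2 ≡ 341^2 = 116281 ≡ 125 (mod 409)
13^50 = 13^32 · 13^16 · 13^2 ≡ 125 · 341 · 169 ≡ 317 (mod 409).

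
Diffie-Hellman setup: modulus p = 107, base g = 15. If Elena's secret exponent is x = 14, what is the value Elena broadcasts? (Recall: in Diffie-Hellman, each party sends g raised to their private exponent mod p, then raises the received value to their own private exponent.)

10

Public value = 15^14 mod 107.
15^1 ≡ 15 (mod 107)
15^2 = (15^1)^2 ≡ 15^2 = 225 ≡ 11 (mod 107)
15^4 = (15^2)^2 ≡ 11^2 = 121 ≡ 14 (mod 107)
15^8 = (15^4)^2 ≡ 14^2 = 196 ≡ 89 (mod 107)
15^14 = 15^8 · 15^4 · 15^2 ≡ 89 · 14 · 11 ≡ 10 (mod 107).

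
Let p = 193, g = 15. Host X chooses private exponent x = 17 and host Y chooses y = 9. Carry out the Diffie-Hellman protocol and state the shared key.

13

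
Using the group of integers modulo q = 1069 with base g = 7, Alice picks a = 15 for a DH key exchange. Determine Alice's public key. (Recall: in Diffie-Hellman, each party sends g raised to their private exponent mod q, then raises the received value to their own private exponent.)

979

Public value = 7^15 mod 1069.
7^1 ≡ 7 (mod 1069)
7^2 = (7^1)^2 ≡ 7^2 = 49 ≡ 49 (mod 1069)
7^4 = (7^2)^2 ≡ 49^2 = 2401 ≡ 263 (mod 1069)
7^8 = (7^4)^2 ≡ 263^2 = 69169 ≡ 753 (mod 1069)
7^15 = 7^8 · 7^4 · 7^2 · 7^1 ≡ 753 · 263 · 49 · 7 ≡ 979 (mod 1069).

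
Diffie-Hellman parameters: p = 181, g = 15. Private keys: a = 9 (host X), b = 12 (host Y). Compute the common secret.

Host Y sends B = g^b mod p = 15^12 mod 181.
15^1 ≡ 15 (mod 181)
15^2 = (15^1)^2 ≡ 15^2 = 225 ≡ 44 (mod 181)
15^4 = (15^2)^2 ≡ 44^2 = 1936 ≡ 126 (mod 181)
15^8 = (15^4)^2 ≡ 126^2 = 15876 ≡ 129 (mod 181)
15^12 = 15^8 · 15^4 ≡ 129 · 126 ≡ 145 (mod 181).
So B = 145. Host X then computes K = B^a mod p = 145^9 mod 181.
145^1 ≡ 145 (mod 181)
145^2 = (145^1)^2 ≡ 145^2 = 21025 ≡ 29 (mod 181)
145^4 = (145^2)^2 ≡ 29^2 = 841 ≡ 117 (mod 181)
145^8 = (145^4)^2 ≡ 117^2 = 13689 ≡ 114 (mod 181)
145^9 = 145^8 · 145^1 ≡ 114 · 145 ≡ 59 (mod 181).

59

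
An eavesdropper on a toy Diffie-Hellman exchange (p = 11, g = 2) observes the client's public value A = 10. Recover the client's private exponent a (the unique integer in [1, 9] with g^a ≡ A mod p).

5

Try successive powers of 2 modulo 11:
2^1 ≡ 2
2^2 ≡ 4
2^3 ≡ 8
2^4 ≡ 5
2^5 ≡ 10
Found: a = 5.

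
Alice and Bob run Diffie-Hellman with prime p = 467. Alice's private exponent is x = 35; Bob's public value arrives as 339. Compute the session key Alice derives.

360

Shared key K = 339^35 mod 467.
339^1 ≡ 339 (mod 467)
339^2 = (339^1)^2 ≡ 339^2 = 114921 ≡ 39 (mod 467)
339^4 = (339^2)^2 ≡ 39^2 = 1521 ≡ 120 (mod 467)
339^8 = (339^4)^2 ≡ 120^2 = 14400 ≡ 390 (mod 467)
339^16 = (339^8)^2 ≡ 390^2 = 152100 ≡ 325 (mod 467)
339^32 = (339^16)^2 ≡ 325^2 = 105625 ≡ 83 (mod 467)
339^35 = 339^32 · 339^2 · 339^1 ≡ 83 · 39 · 339 ≡ 360 (mod 467).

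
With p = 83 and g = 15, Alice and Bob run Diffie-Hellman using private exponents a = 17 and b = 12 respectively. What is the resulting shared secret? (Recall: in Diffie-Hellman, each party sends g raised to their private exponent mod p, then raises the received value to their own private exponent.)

Bob sends B = g^b mod p = 15^12 mod 83.
15^1 ≡ 15 (mod 83)
15^2 = (15^1)^2 ≡ 15^2 = 225 ≡ 59 (mod 83)
15^4 = (15^2)^2 ≡ 59^2 = 3481 ≡ 78 (mod 83)
15^8 = (15^4)^2 ≡ 78^2 = 6084 ≡ 25 (mod 83)
15^12 = 15^8 · 15^4 ≡ 25 · 78 ≡ 41 (mod 83).
So B = 41. Alice then computes K = B^a mod p = 41^17 mod 83.
41^1 ≡ 41 (mod 83)
41^2 = (41^1)^2 ≡ 41^2 = 1681 ≡ 21 (mod 83)
41^4 = (41^2)^2 ≡ 21^2 = 441 ≡ 26 (mod 83)
41^8 = (41^4)^2 ≡ 26^2 = 676 ≡ 12 (mod 83)
41^16 = (41^8)^2 ≡ 12^2 = 144 ≡ 61 (mod 83)
41^17 = 41^16 · 41^1 ≡ 61 · 41 ≡ 11 (mod 83).

11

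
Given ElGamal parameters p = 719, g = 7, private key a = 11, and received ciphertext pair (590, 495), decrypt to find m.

701

Shared mask s = c₁^a mod p = 590^11 mod 719.
590^1 ≡ 590 (mod 719)
590^2 = (590^1)^2 ≡ 590^2 = 348100 ≡ 104 (mod 719)
590^4 = (590^2)^2 ≡ 104^2 = 10816 ≡ 31 (mod 719)
590^8 = (590^4)^2 ≡ 31^2 = 961 ≡ 242 (mod 719)
590^11 = 590^8 · 590^2 · 590^1 ≡ 242 · 104 · 590 ≡ 332 (mod 719).
So s = 332; s⁻¹ ≡ 366 (mod 719).
m = c₂ · s⁻¹ mod 719 = 495 · 366 mod 719 = 701.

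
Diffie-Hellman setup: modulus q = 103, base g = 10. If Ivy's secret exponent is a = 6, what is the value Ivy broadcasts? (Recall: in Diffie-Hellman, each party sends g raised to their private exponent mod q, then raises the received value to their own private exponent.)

Public value = 10^6 mod 103.
10^1 ≡ 10 (mod 103)
10^2 = (10^1)^2 ≡ 10^2 = 100 ≡ 100 (mod 103)
10^4 = (10^2)^2 ≡ 100^2 = 10000 ≡ 9 (mod 103)
10^6 = 10^4 · 10^2 ≡ 9 · 100 ≡ 76 (mod 103).

76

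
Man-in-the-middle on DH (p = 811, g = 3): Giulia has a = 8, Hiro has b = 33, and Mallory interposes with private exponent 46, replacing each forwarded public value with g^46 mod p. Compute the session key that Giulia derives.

709

Giulia receives Mallory's public value M = 3^46 mod 811 instead of the honest one.
3^1 ≡ 3 (mod 811)
3^2 = (3^1)^2 ≡ 3^2 = 9 ≡ 9 (mod 811)
3^4 = (3^2)^2 ≡ 9^2 = 81 ≡ 81 (mod 811)
3^8 = (3^4)^2 ≡ 81^2 = 6561 ≡ 73 (mod 811)
3^16 = (3^8)^2 ≡ 73^2 = 5329 ≡ 463 (mod 811)
3^32 = (3^16)^2 ≡ 463^2 = 214369 ≡ 265 (mod 811)
3^46 = 3^32 · 3^8 · 3^4 · 3^2 ≡ 265 · 73 · 81 · 9 ≡ 26 (mod 811).
So M = 26. Giulia computes K = M^8 mod 811.
26^1 ≡ 26 (mod 811)
26^2 = (26^1)^2 ≡ 26^2 = 676 ≡ 676 (mod 811)
26^4 = (26^2)^2 ≡ 676^2 = 456976 ≡ 383 (mod 811)
26^8 = (26^4)^2 ≡ 383^2 = 146689 ≡ 709 (mod 811)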